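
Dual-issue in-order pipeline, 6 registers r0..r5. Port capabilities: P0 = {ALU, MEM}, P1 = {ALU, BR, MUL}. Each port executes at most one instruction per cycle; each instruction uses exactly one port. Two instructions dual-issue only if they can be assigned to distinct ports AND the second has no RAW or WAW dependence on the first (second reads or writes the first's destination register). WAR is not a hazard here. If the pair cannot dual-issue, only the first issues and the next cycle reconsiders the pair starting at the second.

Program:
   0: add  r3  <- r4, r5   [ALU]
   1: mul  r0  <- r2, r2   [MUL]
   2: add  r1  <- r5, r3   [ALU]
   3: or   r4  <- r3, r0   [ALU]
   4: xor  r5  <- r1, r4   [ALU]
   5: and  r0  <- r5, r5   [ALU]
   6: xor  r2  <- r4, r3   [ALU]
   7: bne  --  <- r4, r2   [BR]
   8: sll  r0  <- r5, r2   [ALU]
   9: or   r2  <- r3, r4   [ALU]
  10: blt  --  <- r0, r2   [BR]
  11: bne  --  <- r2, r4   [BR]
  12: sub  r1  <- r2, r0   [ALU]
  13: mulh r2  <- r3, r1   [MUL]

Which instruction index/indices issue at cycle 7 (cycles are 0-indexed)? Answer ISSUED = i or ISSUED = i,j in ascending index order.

ISSUED = 11,12

  cy0 -> i0/i1 (add.ALU;mul.MUL) dual
  cy1 -> i2/i3 (add.ALU;or.ALU) dual
  cy2 -> i4 (xor.ALU) RAW r5
  cy3 -> i5/i6 (and.ALU;xor.ALU) dual
  cy4 -> i7/i8 (bne.BR;sll.ALU) dual
  cy5 -> i9 (or.ALU) RAW r2
  cy6 -> i10 (blt.BR) no-port BR/BR
  cy7 -> i11/i12 (bne.BR;sub.ALU) dual
  cy8 -> i13 (mulh.MUL) tail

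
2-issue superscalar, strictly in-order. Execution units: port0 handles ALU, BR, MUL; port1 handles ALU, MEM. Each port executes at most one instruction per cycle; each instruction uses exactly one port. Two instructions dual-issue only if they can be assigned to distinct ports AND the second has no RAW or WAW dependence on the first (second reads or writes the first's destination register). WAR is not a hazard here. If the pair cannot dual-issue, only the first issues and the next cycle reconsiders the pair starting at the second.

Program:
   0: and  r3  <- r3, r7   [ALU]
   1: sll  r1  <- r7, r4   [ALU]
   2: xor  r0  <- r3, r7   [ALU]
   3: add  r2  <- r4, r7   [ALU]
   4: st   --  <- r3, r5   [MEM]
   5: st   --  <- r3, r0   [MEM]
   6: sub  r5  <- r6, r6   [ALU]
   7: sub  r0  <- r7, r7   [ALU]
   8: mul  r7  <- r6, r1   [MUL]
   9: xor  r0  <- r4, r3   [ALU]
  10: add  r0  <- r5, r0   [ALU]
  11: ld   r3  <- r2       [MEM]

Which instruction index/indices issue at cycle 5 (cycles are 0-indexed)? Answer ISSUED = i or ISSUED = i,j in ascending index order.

  cy0 -> i0/i1 (and.ALU/sll.ALU) 2-wide
  cy1 -> i2/i3 (xor.ALU/add.ALU) 2-wide
  cy2 -> i4 (st.MEM) no-port MEM/MEM
  cy3 -> i5/i6 (st.MEM/sub.ALU) 2-wide
  cy4 -> i7/i8 (sub.ALU/mul.MUL) 2-wide
  cy5 -> i9 (xor.ALU) RAW+WAW r0
  cy6 -> i10/i11 (add.ALU/ld.MEM) 2-wide

ISSUED = 9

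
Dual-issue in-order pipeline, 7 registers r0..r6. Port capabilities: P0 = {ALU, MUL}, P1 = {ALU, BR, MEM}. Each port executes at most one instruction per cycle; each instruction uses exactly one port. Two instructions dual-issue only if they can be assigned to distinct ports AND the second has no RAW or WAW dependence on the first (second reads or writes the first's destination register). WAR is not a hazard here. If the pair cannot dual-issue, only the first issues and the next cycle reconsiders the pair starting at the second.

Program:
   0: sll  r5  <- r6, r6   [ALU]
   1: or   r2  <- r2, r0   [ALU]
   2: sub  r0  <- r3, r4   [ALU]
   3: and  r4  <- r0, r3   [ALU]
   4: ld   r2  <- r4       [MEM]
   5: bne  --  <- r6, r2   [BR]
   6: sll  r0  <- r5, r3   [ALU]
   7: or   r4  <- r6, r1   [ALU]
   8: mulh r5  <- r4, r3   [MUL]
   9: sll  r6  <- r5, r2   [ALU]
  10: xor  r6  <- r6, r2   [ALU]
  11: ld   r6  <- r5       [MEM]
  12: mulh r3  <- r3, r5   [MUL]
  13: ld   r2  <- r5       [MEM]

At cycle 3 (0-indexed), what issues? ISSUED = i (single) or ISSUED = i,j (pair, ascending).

ISSUED = 4

t=0 i0/i1:sll.ALU;or.ALU ; 2-wide
t=1 i2:sub.ALU ; RAW r0
t=2 i3:and.ALU ; RAW r4
t=3 i4:ld.MEM ; no-port MEM/BR
t=4 i5/i6:bne.BR;sll.ALU ; 2-wide
t=5 i7:or.ALU ; RAW r4
t=6 i8:mulh.MUL ; RAW r5
t=7 i9:sll.ALU ; RAW+WAW r6
t=8 i10:xor.ALU ; WAW r6
t=9 i11/i12:ld.MEM;mulh.MUL ; 2-wide
t=10 i13:ld.MEM ; tail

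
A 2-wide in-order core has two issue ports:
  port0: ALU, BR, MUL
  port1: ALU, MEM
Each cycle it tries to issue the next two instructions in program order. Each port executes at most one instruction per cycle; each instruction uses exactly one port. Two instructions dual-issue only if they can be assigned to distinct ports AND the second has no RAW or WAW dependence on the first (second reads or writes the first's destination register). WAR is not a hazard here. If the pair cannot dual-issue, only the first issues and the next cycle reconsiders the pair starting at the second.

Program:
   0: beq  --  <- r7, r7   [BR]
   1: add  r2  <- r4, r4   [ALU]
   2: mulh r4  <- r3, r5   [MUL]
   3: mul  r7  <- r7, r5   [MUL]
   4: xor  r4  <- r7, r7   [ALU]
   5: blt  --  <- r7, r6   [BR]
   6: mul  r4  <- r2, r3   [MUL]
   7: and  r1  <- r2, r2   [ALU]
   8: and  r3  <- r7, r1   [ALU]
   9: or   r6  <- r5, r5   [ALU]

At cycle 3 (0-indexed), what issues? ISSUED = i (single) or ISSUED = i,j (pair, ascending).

c0: i0/i1 beq+add  dual
c1: i2 mulh  no-port MUL/MUL
c2: i3 mul  RAW r7
c3: i4/i5 xor+blt  dual
c4: i6/i7 mul+and  dual
c5: i8/i9 and+or  dual

ISSUED = 4,5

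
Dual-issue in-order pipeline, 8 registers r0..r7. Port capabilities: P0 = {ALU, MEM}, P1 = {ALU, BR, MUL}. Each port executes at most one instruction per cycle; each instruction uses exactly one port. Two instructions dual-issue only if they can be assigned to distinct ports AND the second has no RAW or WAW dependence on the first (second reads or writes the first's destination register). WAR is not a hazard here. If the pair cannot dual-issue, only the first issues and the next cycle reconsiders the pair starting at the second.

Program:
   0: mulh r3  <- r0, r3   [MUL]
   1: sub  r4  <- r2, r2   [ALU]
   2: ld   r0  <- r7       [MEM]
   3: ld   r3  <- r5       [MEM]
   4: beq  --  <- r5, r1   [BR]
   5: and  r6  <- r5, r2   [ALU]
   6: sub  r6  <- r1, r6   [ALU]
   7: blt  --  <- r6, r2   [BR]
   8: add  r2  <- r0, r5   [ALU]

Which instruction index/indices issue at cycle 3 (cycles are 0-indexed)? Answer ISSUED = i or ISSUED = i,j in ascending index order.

ISSUED = 5

#0 head=0: mulh sub i0/i1 dual
#1 head=2: ld i2 no-port MEM/MEM
#2 head=3: ld beq i3/i4 dual
#3 head=5: and i5 RAW+WAW r6
#4 head=6: sub i6 RAW r6
#5 head=7: blt add i7/i8 dual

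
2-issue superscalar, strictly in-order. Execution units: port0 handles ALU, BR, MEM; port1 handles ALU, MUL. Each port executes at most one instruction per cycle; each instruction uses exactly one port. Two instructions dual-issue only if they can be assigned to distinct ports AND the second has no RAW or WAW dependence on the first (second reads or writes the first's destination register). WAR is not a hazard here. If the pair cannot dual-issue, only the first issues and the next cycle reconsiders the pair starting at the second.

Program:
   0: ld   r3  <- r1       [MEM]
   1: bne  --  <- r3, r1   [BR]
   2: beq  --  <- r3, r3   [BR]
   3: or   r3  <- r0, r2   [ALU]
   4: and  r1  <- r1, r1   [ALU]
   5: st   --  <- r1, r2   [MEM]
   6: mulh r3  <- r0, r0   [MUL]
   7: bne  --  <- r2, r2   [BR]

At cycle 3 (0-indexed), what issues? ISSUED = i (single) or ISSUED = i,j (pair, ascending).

c0: i0 ld  no-port MEM/BR
c1: i1 bne  no-port BR/BR
c2: i2/i3 beq;or  pair
c3: i4 and  RAW r1
c4: i5/i6 st;mulh  pair
c5: i7 bne  tail

ISSUED = 4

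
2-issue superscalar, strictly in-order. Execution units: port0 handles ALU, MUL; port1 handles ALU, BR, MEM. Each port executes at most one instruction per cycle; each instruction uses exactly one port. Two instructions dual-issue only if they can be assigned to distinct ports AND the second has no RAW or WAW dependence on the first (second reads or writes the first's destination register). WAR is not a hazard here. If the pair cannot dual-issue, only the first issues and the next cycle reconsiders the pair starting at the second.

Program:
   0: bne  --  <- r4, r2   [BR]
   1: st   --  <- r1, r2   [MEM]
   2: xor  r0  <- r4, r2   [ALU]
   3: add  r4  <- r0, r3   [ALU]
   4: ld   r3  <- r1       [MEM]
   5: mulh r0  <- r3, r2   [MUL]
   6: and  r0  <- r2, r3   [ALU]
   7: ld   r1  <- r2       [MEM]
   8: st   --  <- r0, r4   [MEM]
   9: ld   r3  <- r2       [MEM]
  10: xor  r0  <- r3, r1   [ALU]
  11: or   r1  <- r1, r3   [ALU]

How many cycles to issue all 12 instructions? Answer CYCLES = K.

0. bne.BR @i0  | no-port BR/MEM
1. st.MEM+xor.ALU @i1/i2  | 2-wide
2. add.ALU+ld.MEM @i3/i4  | 2-wide
3. mulh.MUL @i5  | WAW r0
4. and.ALU+ld.MEM @i6/i7  | 2-wide
5. st.MEM @i8  | no-port MEM/MEM
6. ld.MEM @i9  | RAW r3
7. xor.ALU+or.ALU @i10/i11  | 2-wide

CYCLES = 8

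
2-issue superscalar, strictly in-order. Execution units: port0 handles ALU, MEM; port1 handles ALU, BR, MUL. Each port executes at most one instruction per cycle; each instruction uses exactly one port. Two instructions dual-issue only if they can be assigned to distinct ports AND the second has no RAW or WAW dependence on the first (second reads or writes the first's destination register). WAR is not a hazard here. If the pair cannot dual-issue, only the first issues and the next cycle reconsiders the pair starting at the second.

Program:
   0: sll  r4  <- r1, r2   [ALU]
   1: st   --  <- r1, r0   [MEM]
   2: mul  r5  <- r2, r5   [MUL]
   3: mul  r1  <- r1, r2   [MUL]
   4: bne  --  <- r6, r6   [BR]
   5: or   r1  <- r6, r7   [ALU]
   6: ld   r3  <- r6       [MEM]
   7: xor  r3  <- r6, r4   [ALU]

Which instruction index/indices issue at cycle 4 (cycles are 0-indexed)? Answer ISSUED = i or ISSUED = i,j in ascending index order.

ISSUED = 6

[0] i0/i1  sll.ALU+st.MEM  -- 2-wide
[1] i2  mul.MUL  -- no-port MUL/MUL
[2] i3  mul.MUL  -- no-port MUL/BR
[3] i4/i5  bne.BR+or.ALU  -- 2-wide
[4] i6  ld.MEM  -- WAW r3
[5] i7  xor.ALU  -- tail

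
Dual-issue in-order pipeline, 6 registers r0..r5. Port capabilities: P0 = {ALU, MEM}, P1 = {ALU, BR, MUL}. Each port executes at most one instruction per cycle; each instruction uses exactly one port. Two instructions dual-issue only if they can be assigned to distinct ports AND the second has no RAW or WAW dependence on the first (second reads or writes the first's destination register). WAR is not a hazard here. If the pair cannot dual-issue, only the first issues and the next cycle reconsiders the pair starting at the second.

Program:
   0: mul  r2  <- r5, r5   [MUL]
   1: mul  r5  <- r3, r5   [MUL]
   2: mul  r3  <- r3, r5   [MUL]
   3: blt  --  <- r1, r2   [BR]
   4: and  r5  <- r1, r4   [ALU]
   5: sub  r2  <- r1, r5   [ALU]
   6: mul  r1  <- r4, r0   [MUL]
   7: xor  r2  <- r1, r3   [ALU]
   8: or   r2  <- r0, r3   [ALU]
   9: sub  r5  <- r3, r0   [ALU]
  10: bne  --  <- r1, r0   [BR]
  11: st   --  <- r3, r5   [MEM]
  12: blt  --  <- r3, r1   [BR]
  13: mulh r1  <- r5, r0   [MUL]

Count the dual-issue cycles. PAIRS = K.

  cy0 -> i0 (mul.MUL) no-port MUL/MUL
  cy1 -> i1 (mul.MUL) no-port MUL/MUL
  cy2 -> i2 (mul.MUL) no-port MUL/BR
  cy3 -> i3+i4 (blt.BR/and.ALU) 2-wide
  cy4 -> i5+i6 (sub.ALU/mul.MUL) 2-wide
  cy5 -> i7 (xor.ALU) WAW r2
  cy6 -> i8+i9 (or.ALU/sub.ALU) 2-wide
  cy7 -> i10+i11 (bne.BR/st.MEM) 2-wide
  cy8 -> i12 (blt.BR) no-port BR/MUL
  cy9 -> i13 (mulh.MUL) tail

PAIRS = 4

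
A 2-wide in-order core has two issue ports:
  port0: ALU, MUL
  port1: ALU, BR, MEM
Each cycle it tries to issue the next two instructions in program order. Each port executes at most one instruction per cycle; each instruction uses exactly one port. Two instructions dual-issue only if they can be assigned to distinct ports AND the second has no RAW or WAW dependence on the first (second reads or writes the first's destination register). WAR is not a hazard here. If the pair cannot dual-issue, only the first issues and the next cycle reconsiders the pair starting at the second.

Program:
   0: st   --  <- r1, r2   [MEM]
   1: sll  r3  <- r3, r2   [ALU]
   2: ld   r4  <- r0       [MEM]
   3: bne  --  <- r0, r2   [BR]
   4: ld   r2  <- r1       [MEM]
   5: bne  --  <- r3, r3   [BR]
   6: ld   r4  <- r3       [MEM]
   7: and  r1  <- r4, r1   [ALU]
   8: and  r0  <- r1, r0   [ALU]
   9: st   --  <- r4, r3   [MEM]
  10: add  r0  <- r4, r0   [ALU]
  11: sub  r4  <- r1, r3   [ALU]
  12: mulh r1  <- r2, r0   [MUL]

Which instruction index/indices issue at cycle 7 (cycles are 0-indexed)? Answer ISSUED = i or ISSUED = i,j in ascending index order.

#0 head=0: st.MEM sll.ALU i0/i1 pair
#1 head=2: ld.MEM i2 no-port MEM/BR
#2 head=3: bne.BR i3 no-port BR/MEM
#3 head=4: ld.MEM i4 no-port MEM/BR
#4 head=5: bne.BR i5 no-port BR/MEM
#5 head=6: ld.MEM i6 RAW r4
#6 head=7: and.ALU i7 RAW r1
#7 head=8: and.ALU st.MEM i8/i9 pair
#8 head=10: add.ALU sub.ALU i10/i11 pair
#9 head=12: mulh.MUL i12 tail

ISSUED = 8,9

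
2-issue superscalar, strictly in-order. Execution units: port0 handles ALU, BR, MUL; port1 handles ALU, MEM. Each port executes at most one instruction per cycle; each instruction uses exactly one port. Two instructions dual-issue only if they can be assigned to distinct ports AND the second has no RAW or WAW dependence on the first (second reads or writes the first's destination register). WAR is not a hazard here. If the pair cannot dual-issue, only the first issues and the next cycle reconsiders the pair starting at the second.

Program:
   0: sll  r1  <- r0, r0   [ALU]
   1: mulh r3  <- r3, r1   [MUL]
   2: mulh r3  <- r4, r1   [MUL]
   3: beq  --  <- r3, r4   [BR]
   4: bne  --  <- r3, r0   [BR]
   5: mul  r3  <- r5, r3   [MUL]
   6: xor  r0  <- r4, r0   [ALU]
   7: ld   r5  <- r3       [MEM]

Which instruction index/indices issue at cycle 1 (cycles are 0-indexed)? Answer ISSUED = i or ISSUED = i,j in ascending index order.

0. sll @i0  | RAW r1
1. mulh @i1  | no-port MUL/MUL
2. mulh @i2  | no-port MUL/BR
3. beq @i3  | no-port BR/BR
4. bne @i4  | no-port BR/MUL
5. mul xor @i5,i6  | 2-wide
6. ld @i7  | tail

ISSUED = 1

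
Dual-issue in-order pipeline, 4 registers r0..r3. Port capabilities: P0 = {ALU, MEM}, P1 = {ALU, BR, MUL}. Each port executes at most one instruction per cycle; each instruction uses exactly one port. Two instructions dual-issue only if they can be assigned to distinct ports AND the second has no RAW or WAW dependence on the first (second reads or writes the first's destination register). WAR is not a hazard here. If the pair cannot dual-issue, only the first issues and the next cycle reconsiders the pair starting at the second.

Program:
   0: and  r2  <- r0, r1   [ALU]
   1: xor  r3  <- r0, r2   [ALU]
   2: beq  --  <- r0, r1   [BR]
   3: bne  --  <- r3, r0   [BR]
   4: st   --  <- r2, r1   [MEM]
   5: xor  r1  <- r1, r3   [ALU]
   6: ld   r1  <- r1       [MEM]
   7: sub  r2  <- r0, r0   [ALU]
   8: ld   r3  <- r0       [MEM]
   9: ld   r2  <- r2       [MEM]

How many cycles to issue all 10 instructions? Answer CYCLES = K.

0. and @i0  | RAW r2
1. xor;beq @i1&i2  | dual
2. bne;st @i3&i4  | dual
3. xor @i5  | RAW+WAW r1
4. ld;sub @i6&i7  | dual
5. ld @i8  | no-port MEM/MEM
6. ld @i9  | tail

CYCLES = 7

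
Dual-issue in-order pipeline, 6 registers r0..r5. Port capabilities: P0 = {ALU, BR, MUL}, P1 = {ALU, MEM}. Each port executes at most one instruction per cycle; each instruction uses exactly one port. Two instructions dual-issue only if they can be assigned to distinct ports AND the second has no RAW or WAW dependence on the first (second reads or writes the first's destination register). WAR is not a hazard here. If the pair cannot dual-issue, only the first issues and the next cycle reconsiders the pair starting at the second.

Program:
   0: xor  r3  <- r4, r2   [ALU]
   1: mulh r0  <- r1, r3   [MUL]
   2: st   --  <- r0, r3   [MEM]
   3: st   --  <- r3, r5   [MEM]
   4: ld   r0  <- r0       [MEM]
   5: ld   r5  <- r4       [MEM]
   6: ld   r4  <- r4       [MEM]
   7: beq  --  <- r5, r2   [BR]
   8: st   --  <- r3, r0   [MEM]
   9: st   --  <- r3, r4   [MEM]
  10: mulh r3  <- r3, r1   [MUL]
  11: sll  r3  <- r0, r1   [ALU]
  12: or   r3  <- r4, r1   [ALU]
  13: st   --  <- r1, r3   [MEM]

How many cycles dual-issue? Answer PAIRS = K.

PAIRS = 2

[0] i0  xor.ALU  -- RAW r3
[1] i1  mulh.MUL  -- RAW r0
[2] i2  st.MEM  -- no-port MEM/MEM
[3] i3  st.MEM  -- no-port MEM/MEM
[4] i4  ld.MEM  -- no-port MEM/MEM
[5] i5  ld.MEM  -- no-port MEM/MEM
[6] i6,i7  ld.MEM+beq.BR  -- dual
[7] i8  st.MEM  -- no-port MEM/MEM
[8] i9,i10  st.MEM+mulh.MUL  -- dual
[9] i11  sll.ALU  -- WAW r3
[10] i12  or.ALU  -- RAW r3
[11] i13  st.MEM  -- tail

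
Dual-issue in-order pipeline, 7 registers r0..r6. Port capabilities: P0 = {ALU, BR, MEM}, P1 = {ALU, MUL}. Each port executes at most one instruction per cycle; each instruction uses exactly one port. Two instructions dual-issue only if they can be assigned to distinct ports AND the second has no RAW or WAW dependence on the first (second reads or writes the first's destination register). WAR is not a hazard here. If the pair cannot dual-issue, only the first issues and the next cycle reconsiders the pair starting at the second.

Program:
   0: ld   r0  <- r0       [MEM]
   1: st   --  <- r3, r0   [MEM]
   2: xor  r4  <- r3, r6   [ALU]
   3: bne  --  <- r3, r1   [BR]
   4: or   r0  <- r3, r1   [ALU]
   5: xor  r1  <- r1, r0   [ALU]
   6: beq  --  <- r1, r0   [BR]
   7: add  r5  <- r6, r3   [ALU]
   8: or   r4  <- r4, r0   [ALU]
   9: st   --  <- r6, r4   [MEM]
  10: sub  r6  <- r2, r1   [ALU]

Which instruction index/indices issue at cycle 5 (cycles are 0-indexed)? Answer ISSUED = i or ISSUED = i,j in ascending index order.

[0] i0  ld.MEM  -- no-port MEM/MEM
[1] i1/i2  st.MEM/xor.ALU  -- pair
[2] i3/i4  bne.BR/or.ALU  -- pair
[3] i5  xor.ALU  -- RAW r1
[4] i6/i7  beq.BR/add.ALU  -- pair
[5] i8  or.ALU  -- RAW r4
[6] i9/i10  st.MEM/sub.ALU  -- pair

ISSUED = 8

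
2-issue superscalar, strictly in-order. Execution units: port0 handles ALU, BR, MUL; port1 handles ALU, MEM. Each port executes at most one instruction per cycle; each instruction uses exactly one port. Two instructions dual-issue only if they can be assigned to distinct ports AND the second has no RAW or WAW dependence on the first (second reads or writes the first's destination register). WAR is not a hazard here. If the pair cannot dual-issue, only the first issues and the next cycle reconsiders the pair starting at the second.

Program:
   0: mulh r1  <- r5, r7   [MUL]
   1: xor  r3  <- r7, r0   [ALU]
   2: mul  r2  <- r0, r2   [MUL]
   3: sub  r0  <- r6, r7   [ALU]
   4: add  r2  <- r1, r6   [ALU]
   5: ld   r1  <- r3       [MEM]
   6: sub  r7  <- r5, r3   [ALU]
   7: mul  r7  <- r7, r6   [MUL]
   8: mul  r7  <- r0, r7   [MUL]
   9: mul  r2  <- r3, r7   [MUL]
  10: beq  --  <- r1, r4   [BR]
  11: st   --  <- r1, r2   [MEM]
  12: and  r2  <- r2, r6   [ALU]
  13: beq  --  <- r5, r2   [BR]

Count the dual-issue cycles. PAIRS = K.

PAIRS = 4

  cy0 -> i0+i1 (mulh.MUL+xor.ALU) dual
  cy1 -> i2+i3 (mul.MUL+sub.ALU) dual
  cy2 -> i4+i5 (add.ALU+ld.MEM) dual
  cy3 -> i6 (sub.ALU) RAW+WAW r7
  cy4 -> i7 (mul.MUL) no-port MUL/MUL
  cy5 -> i8 (mul.MUL) no-port MUL/MUL
  cy6 -> i9 (mul.MUL) no-port MUL/BR
  cy7 -> i10+i11 (beq.BR+st.MEM) dual
  cy8 -> i12 (and.ALU) RAW r2
  cy9 -> i13 (beq.BR) tail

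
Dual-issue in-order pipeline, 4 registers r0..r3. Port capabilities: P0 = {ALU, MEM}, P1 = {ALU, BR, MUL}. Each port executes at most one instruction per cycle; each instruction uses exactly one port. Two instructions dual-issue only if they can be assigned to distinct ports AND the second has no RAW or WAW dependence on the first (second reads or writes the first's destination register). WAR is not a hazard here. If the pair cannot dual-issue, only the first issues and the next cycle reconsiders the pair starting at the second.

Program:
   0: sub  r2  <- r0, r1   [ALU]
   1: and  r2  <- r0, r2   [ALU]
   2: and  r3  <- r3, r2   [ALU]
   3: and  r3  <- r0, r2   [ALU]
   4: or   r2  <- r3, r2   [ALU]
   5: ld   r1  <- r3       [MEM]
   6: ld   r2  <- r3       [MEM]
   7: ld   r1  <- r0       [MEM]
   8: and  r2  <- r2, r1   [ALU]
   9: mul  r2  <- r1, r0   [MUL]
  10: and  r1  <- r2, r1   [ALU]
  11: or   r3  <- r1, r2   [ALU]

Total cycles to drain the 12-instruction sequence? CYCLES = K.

t=0 i0:sub.ALU ; RAW+WAW r2
t=1 i1:and.ALU ; RAW r2
t=2 i2:and.ALU ; WAW r3
t=3 i3:and.ALU ; RAW r3
t=4 i4&i5:or.ALU/ld.MEM ; dual
t=5 i6:ld.MEM ; no-port MEM/MEM
t=6 i7:ld.MEM ; RAW r1
t=7 i8:and.ALU ; WAW r2
t=8 i9:mul.MUL ; RAW r2
t=9 i10:and.ALU ; RAW r1
t=10 i11:or.ALU ; tail

CYCLES = 11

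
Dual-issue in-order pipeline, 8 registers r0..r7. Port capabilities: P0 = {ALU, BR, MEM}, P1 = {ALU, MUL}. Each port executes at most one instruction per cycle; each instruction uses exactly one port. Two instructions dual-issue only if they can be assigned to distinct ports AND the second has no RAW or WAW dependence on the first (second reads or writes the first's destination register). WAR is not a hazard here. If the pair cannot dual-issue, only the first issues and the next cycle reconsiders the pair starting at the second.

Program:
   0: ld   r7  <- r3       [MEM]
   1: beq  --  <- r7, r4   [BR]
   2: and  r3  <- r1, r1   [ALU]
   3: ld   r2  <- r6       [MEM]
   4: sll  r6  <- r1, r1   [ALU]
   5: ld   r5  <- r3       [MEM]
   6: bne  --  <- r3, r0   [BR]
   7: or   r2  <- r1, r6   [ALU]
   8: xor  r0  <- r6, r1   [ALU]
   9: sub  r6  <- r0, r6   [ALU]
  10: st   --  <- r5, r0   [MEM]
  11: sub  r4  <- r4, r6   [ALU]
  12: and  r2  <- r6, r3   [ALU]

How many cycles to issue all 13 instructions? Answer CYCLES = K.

CYCLES = 8

c0: i0 ld.MEM  no-port MEM/BR
c1: i1,i2 beq.BR;and.ALU  dual
c2: i3,i4 ld.MEM;sll.ALU  dual
c3: i5 ld.MEM  no-port MEM/BR
c4: i6,i7 bne.BR;or.ALU  dual
c5: i8 xor.ALU  RAW r0
c6: i9,i10 sub.ALU;st.MEM  dual
c7: i11,i12 sub.ALU;and.ALU  dual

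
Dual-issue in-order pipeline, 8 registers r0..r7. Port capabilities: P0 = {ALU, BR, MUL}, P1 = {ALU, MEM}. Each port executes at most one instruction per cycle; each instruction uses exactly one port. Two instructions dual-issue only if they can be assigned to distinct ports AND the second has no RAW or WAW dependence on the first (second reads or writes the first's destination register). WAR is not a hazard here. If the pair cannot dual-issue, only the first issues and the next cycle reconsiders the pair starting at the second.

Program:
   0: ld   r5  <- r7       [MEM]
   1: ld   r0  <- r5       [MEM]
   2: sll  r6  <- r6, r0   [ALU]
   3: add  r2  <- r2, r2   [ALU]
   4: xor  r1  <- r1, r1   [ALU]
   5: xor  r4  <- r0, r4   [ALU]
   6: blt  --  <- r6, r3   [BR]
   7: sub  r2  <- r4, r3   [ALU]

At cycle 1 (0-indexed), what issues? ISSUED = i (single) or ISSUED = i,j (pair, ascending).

ISSUED = 1

  cy0 -> i0 (ld) no-port MEM/MEM
  cy1 -> i1 (ld) RAW r0
  cy2 -> i2,i3 (sll add) pair
  cy3 -> i4,i5 (xor xor) pair
  cy4 -> i6,i7 (blt sub) pair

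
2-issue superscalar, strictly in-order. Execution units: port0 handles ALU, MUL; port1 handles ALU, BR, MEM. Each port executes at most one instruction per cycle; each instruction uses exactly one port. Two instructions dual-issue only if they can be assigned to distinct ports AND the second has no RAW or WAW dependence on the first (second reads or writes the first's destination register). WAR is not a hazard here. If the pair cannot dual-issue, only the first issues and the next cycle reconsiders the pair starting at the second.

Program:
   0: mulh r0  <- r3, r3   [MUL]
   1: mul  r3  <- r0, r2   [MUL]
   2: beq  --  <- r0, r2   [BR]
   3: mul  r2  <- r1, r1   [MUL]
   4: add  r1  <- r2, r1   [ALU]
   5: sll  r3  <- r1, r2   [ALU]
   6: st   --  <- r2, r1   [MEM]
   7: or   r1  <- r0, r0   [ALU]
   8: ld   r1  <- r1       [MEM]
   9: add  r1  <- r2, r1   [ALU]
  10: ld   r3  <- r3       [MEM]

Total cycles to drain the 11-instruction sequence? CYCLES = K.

0. mulh.MUL @i0  | no-port MUL/MUL
1. mul.MUL;beq.BR @i1,i2  | pair
2. mul.MUL @i3  | RAW r2
3. add.ALU @i4  | RAW r1
4. sll.ALU;st.MEM @i5,i6  | pair
5. or.ALU @i7  | RAW+WAW r1
6. ld.MEM @i8  | RAW+WAW r1
7. add.ALU;ld.MEM @i9,i10  | pair

CYCLES = 8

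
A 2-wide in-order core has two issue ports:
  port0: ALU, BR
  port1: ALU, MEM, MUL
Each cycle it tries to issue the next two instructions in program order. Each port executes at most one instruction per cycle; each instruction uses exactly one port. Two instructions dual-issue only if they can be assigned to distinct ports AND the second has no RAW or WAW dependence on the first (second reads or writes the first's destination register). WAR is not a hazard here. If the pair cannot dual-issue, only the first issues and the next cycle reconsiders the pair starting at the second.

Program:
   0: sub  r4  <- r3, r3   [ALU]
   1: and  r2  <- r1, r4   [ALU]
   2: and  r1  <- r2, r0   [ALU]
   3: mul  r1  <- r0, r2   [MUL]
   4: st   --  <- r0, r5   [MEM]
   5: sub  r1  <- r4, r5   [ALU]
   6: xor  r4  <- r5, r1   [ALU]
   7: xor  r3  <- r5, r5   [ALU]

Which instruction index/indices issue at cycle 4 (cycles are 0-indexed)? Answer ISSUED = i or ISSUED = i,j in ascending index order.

ISSUED = 4,5

[0] i0  sub  -- RAW r4
[1] i1  and  -- RAW r2
[2] i2  and  -- WAW r1
[3] i3  mul  -- no-port MUL/MEM
[4] i4&i5  st;sub  -- pair
[5] i6&i7  xor;xor  -- pair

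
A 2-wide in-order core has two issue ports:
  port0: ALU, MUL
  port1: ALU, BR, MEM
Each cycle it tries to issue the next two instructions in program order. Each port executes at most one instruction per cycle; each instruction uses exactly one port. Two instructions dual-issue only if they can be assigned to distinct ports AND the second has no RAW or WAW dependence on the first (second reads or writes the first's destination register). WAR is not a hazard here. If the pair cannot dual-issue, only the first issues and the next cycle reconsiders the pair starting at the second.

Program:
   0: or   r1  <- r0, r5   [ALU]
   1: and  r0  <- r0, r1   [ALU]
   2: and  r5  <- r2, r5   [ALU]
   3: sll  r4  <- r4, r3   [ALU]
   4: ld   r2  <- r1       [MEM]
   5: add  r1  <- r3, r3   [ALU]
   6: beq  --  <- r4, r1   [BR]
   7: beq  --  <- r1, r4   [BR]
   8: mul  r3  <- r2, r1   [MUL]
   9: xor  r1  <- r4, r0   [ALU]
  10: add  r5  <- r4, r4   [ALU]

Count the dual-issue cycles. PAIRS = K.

PAIRS = 4

  cy0 -> i0 (or.ALU) RAW r1
  cy1 -> i1/i2 (and.ALU;and.ALU) dual
  cy2 -> i3/i4 (sll.ALU;ld.MEM) dual
  cy3 -> i5 (add.ALU) RAW r1
  cy4 -> i6 (beq.BR) no-port BR/BR
  cy5 -> i7/i8 (beq.BR;mul.MUL) dual
  cy6 -> i9/i10 (xor.ALU;add.ALU) dual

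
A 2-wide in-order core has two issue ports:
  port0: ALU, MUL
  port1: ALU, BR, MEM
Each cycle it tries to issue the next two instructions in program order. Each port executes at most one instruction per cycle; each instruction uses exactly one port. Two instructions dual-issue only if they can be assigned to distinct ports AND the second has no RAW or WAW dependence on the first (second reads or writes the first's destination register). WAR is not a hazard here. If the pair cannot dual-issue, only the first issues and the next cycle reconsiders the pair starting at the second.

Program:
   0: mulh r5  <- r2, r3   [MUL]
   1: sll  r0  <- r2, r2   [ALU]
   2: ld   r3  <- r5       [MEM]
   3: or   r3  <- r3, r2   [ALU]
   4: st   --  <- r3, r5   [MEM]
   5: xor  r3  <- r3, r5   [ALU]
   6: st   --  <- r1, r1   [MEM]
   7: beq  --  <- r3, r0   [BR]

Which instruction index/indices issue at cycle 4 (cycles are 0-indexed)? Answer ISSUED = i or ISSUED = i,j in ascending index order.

ISSUED = 6

  cy0 -> i0+i1 (mulh sll) pair
  cy1 -> i2 (ld) RAW+WAW r3
  cy2 -> i3 (or) RAW r3
  cy3 -> i4+i5 (st xor) pair
  cy4 -> i6 (st) no-port MEM/BR
  cy5 -> i7 (beq) tail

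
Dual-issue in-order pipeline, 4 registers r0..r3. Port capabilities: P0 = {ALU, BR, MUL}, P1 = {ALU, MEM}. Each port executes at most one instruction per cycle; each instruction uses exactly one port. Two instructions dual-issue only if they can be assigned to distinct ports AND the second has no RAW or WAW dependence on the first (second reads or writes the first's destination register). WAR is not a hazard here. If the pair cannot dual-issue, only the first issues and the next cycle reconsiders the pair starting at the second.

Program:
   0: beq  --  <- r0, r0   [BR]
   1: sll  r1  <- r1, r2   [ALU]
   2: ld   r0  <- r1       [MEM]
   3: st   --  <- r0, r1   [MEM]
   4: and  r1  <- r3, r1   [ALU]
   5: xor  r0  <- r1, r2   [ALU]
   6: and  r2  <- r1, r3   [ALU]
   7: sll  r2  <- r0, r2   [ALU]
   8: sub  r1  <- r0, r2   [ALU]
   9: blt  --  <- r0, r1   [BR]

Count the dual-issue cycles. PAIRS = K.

0. beq;sll @i0+i1  | dual
1. ld @i2  | no-port MEM/MEM
2. st;and @i3+i4  | dual
3. xor;and @i5+i6  | dual
4. sll @i7  | RAW r2
5. sub @i8  | RAW r1
6. blt @i9  | tail

PAIRS = 3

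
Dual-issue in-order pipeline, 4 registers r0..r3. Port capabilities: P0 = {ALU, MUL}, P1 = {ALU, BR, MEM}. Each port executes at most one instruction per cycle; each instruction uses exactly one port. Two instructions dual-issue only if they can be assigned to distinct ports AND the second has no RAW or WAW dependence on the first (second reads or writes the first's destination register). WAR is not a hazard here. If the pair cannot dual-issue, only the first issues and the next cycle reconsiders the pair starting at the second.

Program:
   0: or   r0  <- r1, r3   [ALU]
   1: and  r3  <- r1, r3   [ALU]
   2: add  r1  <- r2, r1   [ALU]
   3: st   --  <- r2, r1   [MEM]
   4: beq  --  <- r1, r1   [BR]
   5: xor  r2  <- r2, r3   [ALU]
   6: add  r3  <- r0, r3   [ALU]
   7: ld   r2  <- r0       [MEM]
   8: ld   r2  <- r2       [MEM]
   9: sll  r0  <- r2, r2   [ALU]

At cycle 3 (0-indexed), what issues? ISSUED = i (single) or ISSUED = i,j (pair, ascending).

ISSUED = 4,5

t=0 i0,i1:or.ALU+and.ALU ; 2-wide
t=1 i2:add.ALU ; RAW r1
t=2 i3:st.MEM ; no-port MEM/BR
t=3 i4,i5:beq.BR+xor.ALU ; 2-wide
t=4 i6,i7:add.ALU+ld.MEM ; 2-wide
t=5 i8:ld.MEM ; RAW r2
t=6 i9:sll.ALU ; tail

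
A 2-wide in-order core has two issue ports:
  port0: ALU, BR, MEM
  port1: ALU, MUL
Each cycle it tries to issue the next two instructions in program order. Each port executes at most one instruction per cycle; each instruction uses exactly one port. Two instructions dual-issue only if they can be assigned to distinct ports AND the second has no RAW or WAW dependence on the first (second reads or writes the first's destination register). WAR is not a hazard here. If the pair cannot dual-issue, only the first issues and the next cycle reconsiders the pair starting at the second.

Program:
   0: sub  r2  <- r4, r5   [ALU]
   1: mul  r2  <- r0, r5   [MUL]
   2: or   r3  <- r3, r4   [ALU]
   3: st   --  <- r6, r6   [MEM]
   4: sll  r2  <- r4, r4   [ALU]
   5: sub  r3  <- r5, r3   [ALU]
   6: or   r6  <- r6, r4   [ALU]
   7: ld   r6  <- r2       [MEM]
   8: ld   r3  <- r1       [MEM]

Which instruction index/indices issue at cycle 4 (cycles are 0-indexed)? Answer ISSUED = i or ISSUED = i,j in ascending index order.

ISSUED = 7

#0 head=0: sub.ALU i0 WAW r2
#1 head=1: mul.MUL or.ALU i1+i2 2-wide
#2 head=3: st.MEM sll.ALU i3+i4 2-wide
#3 head=5: sub.ALU or.ALU i5+i6 2-wide
#4 head=7: ld.MEM i7 no-port MEM/MEM
#5 head=8: ld.MEM i8 tail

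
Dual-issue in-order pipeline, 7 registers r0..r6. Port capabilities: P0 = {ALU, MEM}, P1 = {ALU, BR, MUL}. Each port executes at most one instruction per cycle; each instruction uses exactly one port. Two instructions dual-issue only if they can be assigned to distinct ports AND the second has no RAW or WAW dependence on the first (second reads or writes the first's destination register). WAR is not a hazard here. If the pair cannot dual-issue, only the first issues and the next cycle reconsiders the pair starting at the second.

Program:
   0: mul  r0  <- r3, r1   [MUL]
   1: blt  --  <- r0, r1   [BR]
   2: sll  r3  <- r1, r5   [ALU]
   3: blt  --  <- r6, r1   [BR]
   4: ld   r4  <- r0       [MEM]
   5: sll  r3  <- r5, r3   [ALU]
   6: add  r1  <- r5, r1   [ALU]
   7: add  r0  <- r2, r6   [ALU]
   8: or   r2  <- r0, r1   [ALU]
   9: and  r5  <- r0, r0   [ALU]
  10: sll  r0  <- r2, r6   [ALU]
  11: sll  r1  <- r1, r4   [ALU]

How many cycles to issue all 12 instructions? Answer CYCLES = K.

CYCLES = 7

c0: i0 mul  no-port MUL/BR
c1: i1+i2 blt+sll  2-wide
c2: i3+i4 blt+ld  2-wide
c3: i5+i6 sll+add  2-wide
c4: i7 add  RAW r0
c5: i8+i9 or+and  2-wide
c6: i10+i11 sll+sll  2-wide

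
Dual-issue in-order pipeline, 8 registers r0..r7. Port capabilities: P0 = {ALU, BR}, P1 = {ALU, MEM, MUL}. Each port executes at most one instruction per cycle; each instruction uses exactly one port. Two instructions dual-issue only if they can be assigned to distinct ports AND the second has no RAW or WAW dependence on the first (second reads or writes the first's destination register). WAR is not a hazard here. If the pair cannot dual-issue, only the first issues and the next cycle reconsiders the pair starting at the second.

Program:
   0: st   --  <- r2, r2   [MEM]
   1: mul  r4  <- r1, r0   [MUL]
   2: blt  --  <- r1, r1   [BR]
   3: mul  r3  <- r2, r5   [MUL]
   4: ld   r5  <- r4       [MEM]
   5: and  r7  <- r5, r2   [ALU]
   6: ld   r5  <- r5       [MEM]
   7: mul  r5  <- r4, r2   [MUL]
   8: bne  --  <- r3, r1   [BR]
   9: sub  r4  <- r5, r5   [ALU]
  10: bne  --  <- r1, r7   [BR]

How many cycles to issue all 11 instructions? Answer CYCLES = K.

[0] i0  st  -- no-port MEM/MUL
[1] i1+i2  mul;blt  -- pair
[2] i3  mul  -- no-port MUL/MEM
[3] i4  ld  -- RAW r5
[4] i5+i6  and;ld  -- pair
[5] i7+i8  mul;bne  -- pair
[6] i9+i10  sub;bne  -- pair

CYCLES = 7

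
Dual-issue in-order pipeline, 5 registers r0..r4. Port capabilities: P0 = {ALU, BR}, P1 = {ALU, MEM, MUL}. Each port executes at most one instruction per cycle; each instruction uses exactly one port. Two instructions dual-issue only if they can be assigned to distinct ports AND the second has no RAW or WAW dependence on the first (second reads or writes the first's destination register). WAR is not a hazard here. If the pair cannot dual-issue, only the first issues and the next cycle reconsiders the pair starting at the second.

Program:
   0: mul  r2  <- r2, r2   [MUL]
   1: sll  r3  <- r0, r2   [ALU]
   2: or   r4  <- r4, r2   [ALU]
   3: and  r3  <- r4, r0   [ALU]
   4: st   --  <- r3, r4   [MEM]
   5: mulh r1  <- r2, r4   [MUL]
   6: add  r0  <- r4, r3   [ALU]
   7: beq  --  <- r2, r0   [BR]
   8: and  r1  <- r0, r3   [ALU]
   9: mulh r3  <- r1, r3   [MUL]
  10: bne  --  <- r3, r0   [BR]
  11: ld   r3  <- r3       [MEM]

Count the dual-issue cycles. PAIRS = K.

c0: i0 mul.MUL  RAW r2
c1: i1&i2 sll.ALU or.ALU  pair
c2: i3 and.ALU  RAW r3
c3: i4 st.MEM  no-port MEM/MUL
c4: i5&i6 mulh.MUL add.ALU  pair
c5: i7&i8 beq.BR and.ALU  pair
c6: i9 mulh.MUL  RAW r3
c7: i10&i11 bne.BR ld.MEM  pair

PAIRS = 4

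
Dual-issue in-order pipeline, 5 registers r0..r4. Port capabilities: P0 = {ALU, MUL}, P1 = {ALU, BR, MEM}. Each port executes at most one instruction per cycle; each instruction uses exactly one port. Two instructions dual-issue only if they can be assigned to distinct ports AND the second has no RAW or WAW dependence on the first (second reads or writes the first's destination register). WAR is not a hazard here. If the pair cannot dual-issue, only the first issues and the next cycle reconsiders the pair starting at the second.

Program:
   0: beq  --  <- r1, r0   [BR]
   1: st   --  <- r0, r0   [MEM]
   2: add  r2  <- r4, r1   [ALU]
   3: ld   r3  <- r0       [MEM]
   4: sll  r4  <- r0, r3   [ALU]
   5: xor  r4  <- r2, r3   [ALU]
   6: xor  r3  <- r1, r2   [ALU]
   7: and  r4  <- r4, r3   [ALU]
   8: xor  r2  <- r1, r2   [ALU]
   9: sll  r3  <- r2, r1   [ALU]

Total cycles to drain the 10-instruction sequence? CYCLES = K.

t=0 i0:beq ; no-port BR/MEM
t=1 i1,i2:st add ; 2-wide
t=2 i3:ld ; RAW r3
t=3 i4:sll ; WAW r4
t=4 i5,i6:xor xor ; 2-wide
t=5 i7,i8:and xor ; 2-wide
t=6 i9:sll ; tail

CYCLES = 7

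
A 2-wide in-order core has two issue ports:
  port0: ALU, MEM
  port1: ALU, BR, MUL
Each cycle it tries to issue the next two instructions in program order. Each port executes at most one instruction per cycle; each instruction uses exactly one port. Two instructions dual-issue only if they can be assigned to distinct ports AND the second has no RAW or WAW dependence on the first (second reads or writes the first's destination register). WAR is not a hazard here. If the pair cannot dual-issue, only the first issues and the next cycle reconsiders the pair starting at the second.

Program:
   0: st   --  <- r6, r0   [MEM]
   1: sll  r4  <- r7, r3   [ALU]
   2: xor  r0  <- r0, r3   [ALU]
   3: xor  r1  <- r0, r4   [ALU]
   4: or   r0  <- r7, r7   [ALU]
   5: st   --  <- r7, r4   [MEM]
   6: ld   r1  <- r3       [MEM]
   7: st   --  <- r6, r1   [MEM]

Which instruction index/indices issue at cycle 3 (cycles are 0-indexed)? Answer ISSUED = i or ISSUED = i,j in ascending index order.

  cy0 -> i0&i1 (st.MEM sll.ALU) dual
  cy1 -> i2 (xor.ALU) RAW r0
  cy2 -> i3&i4 (xor.ALU or.ALU) dual
  cy3 -> i5 (st.MEM) no-port MEM/MEM
  cy4 -> i6 (ld.MEM) no-port MEM/MEM
  cy5 -> i7 (st.MEM) tail

ISSUED = 5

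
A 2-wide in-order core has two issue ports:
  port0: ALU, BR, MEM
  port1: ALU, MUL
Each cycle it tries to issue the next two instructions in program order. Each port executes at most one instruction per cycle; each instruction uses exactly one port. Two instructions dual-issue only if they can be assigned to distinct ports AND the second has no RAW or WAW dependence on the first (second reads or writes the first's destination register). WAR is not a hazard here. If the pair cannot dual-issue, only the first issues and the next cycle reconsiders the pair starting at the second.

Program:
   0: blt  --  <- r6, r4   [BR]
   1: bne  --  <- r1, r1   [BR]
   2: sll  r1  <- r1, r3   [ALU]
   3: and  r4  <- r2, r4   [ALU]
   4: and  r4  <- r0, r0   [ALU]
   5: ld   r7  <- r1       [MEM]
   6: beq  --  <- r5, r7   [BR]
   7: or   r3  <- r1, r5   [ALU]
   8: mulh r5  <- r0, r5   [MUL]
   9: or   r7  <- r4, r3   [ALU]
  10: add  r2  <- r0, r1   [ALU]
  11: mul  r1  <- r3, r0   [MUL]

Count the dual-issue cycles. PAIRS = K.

0. blt @i0  | no-port BR/BR
1. bne;sll @i1/i2  | dual
2. and @i3  | WAW r4
3. and;ld @i4/i5  | dual
4. beq;or @i6/i7  | dual
5. mulh;or @i8/i9  | dual
6. add;mul @i10/i11  | dual

PAIRS = 5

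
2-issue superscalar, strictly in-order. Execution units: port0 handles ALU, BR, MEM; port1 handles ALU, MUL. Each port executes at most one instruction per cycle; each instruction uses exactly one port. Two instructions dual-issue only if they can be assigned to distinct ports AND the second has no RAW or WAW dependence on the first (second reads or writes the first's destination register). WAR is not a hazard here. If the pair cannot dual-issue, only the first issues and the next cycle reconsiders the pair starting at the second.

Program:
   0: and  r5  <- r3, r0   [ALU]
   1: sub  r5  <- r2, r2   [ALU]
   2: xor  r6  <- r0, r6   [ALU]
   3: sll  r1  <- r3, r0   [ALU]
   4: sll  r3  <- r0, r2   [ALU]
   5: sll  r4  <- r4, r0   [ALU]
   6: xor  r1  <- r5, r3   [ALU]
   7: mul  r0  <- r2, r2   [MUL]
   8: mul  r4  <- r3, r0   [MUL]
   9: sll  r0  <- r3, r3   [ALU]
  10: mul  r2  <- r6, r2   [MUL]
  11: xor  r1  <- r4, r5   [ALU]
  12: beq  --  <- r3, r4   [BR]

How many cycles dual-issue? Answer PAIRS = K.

#0 head=0: and i0 WAW r5
#1 head=1: sub/xor i1+i2 2-wide
#2 head=3: sll/sll i3+i4 2-wide
#3 head=5: sll/xor i5+i6 2-wide
#4 head=7: mul i7 no-port MUL/MUL
#5 head=8: mul/sll i8+i9 2-wide
#6 head=10: mul/xor i10+i11 2-wide
#7 head=12: beq i12 tail

PAIRS = 5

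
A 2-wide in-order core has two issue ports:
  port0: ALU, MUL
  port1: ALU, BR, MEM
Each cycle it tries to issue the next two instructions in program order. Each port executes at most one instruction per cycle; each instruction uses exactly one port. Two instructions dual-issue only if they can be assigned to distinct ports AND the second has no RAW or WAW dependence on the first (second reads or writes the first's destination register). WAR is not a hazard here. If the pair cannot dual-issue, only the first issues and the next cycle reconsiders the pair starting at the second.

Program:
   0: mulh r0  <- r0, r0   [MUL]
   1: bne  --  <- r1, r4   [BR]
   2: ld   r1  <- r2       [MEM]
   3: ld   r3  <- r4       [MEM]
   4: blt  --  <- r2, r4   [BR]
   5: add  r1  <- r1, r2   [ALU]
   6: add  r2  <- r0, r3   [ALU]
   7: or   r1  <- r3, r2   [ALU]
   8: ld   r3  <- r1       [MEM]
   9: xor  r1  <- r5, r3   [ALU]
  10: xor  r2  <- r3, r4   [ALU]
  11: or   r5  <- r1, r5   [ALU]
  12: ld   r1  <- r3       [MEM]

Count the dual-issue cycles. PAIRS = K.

PAIRS = 4

  cy0 -> i0,i1 (mulh+bne) pair
  cy1 -> i2 (ld) no-port MEM/MEM
  cy2 -> i3 (ld) no-port MEM/BR
  cy3 -> i4,i5 (blt+add) pair
  cy4 -> i6 (add) RAW r2
  cy5 -> i7 (or) RAW r1
  cy6 -> i8 (ld) RAW r3
  cy7 -> i9,i10 (xor+xor) pair
  cy8 -> i11,i12 (or+ld) pair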